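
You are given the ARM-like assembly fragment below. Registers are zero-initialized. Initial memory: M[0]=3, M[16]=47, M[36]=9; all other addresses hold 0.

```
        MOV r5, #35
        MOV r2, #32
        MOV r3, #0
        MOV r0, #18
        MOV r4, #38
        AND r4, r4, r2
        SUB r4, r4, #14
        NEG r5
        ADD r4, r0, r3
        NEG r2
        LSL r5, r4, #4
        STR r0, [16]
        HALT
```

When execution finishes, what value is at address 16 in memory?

18

r5=35
r2=32
r3=0
r0=18
r4=38
r4=38&32=32
r4=32-14=18
r5=-(35)=-35
r4=18+0=18
r2=-(32)=-32
r5=18<<4=288
STR r0, [16] → M[16]=18
halt.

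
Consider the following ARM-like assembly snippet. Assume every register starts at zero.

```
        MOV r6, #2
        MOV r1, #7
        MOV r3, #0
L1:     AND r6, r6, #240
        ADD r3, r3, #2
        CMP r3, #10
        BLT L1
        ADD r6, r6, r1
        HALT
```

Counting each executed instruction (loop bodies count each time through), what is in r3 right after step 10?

after MOV r6, #2: r6=2
after MOV r1, #7: r1=7
after MOV r3, #0: r3=0
after AND r6, r6, #240: r6=2&240=0
after ADD r3, r3, #2: r3=0+2=2
CMP r3, #10  (cmp 2,10)
BLT L1: taken
after AND r6, r6, #240: r6=0&240=0
after ADD r3, r3, #2: r3=2+2=4
CMP r3, #10  (cmp 4,10)
After step 10: r3 = 4.

4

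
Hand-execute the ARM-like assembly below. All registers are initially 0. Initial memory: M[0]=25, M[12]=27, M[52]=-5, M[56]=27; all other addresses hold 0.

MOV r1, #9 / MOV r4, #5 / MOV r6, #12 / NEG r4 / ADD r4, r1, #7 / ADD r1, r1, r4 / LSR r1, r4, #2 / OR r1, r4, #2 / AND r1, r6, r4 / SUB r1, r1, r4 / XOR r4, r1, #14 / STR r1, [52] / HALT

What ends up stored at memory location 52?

-16

after MOV r1, #9: r1=9
after MOV r4, #5: r4=5
after MOV r6, #12: r6=12
after NEG r4: r4=-(5)=-5
after ADD r4, r1, #7: r4=9+7=16
after ADD r1, r1, r4: r1=9+16=25
after LSR r1, r4, #2: r1=16>>2=4
after OR r1, r4, #2: r1=16|2=18
after AND r1, r6, r4: r1=12&16=0
after SUB r1, r1, r4: r1=0-16=-16
after XOR r4, r1, #14: r4=(-16)^14=-2
STR r1, [52] → M[52]=-16
halt.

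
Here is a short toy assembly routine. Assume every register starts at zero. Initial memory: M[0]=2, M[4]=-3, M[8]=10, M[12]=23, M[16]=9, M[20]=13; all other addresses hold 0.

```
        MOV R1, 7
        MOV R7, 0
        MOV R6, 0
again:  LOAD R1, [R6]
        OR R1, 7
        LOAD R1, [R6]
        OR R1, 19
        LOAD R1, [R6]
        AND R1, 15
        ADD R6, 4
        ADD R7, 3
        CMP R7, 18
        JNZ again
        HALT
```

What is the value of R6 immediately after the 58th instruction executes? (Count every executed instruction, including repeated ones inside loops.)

R1=7
R7=0
R6=0
R1=M[0]=2
R1=2|7=7
R1=M[0]=2
R1=2|19=19
R1=M[0]=2
R1=2&15=2
R6=0+4=4
R7=0+3=3
CMP R7, 18  (cmp 3,18)
JNZ again: taken
R1=M[4]=-3
R1=(-3)|7=-1
R1=M[4]=-3
R1=(-3)|19=-1
R1=M[4]=-3
R1=(-3)&15=13
R6=4+4=8
R7=3+3=6
CMP R7, 18  (cmp 6,18)
JNZ again: taken
R1=M[8]=10
R1=10|7=15
R1=M[8]=10
R1=10|19=27
R1=M[8]=10
R1=10&15=10
R6=8+4=12
R7=6+3=9
CMP R7, 18  (cmp 9,18)
JNZ again: taken
R1=M[12]=23
R1=23|7=23
R1=M[12]=23
R1=23|19=23
R1=M[12]=23
R1=23&15=7
R6=12+4=16
R7=9+3=12
CMP R7, 18  (cmp 12,18)
JNZ again: taken
R1=M[16]=9
R1=9|7=15
R1=M[16]=9
R1=9|19=27
R1=M[16]=9
R1=9&15=9
R6=16+4=20
R7=12+3=15
CMP R7, 18  (cmp 15,18)
JNZ again: taken
R1=M[20]=13
R1=13|7=15
R1=M[20]=13
R1=13|19=31
R1=M[20]=13
After step 58: R6 = 20.

20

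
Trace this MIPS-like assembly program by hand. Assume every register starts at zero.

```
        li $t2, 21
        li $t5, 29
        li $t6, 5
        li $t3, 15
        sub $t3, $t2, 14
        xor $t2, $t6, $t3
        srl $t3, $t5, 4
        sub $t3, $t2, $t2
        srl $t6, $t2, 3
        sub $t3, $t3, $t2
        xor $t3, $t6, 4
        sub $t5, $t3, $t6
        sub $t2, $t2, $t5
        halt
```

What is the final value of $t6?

li $t2, 21 → $t2=21
li $t5, 29 → $t5=29
li $t6, 5 → $t6=5
li $t3, 15 → $t3=15
sub $t3, $t2, 14 → $t3=21-14=7
xor $t2, $t6, $t3 → $t2=5^7=2
srl $t3, $t5, 4 → $t3=29>>4=1
sub $t3, $t2, $t2 → $t3=2-2=0
srl $t6, $t2, 3 → $t6=2>>3=0
sub $t3, $t3, $t2 → $t3=0-2=-2
xor $t3, $t6, 4 → $t3=0^4=4
sub $t5, $t3, $t6 → $t5=4-0=4
sub $t2, $t2, $t5 → $t2=2-4=-2
halt.

0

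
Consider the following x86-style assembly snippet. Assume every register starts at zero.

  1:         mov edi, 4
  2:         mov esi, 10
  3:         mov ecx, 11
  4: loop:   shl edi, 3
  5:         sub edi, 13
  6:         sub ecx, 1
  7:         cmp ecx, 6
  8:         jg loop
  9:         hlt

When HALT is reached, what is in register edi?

after mov edi, 4: edi=4
after mov esi, 10: esi=10
after mov ecx, 11: ecx=11
after shl edi, 3: edi=4<<3=32
after sub edi, 13: edi=32-13=19
after sub ecx, 1: ecx=11-1=10
cmp ecx, 6  (cmp 10,6)
jg loop: taken
after shl edi, 3: edi=19<<3=152
after sub edi, 13: edi=152-13=139
after sub ecx, 1: ecx=10-1=9
cmp ecx, 6  (cmp 9,6)
jg loop: taken
after shl edi, 3: edi=139<<3=1112
after sub edi, 13: edi=1112-13=1099
after sub ecx, 1: ecx=9-1=8
cmp ecx, 6  (cmp 8,6)
jg loop: taken
after shl edi, 3: edi=1099<<3=8792
after sub edi, 13: edi=8792-13=8779
after sub ecx, 1: ecx=8-1=7
cmp ecx, 6  (cmp 7,6)
jg loop: taken
after shl edi, 3: edi=8779<<3=70232
after sub edi, 13: edi=70232-13=70219
after sub ecx, 1: ecx=7-1=6
cmp ecx, 6  (cmp 6,6)
jg loop: not taken
halt.

70219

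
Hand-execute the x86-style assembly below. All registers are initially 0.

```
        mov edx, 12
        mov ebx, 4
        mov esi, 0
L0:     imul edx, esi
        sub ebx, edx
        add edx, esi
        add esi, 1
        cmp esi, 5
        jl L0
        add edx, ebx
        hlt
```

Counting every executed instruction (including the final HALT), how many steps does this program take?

after mov edx, 12: edx=12
after mov ebx, 4: ebx=4
after mov esi, 0: esi=0
after imul edx, esi: edx=12*0=0
after sub ebx, edx: ebx=4-0=4
after add edx, esi: edx=0+0=0
after add esi, 1: esi=0+1=1
cmp esi, 5  (cmp 1,5)
jl L0: taken
after imul edx, esi: edx=0*1=0
after sub ebx, edx: ebx=4-0=4
after add edx, esi: edx=0+1=1
after add esi, 1: esi=1+1=2
cmp esi, 5  (cmp 2,5)
jl L0: taken
after imul edx, esi: edx=1*2=2
after sub ebx, edx: ebx=4-2=2
after add edx, esi: edx=2+2=4
after add esi, 1: esi=2+1=3
cmp esi, 5  (cmp 3,5)
jl L0: taken
after imul edx, esi: edx=4*3=12
after sub ebx, edx: ebx=2-12=-10
after add edx, esi: edx=12+3=15
after add esi, 1: esi=3+1=4
cmp esi, 5  (cmp 4,5)
jl L0: taken
after imul edx, esi: edx=15*4=60
after sub ebx, edx: ebx=(-10)-60=-70
after add edx, esi: edx=60+4=64
after add esi, 1: esi=4+1=5
cmp esi, 5  (cmp 5,5)
jl L0: not taken
after add edx, ebx: edx=64+(-70)=-6
halt.
Total executed instructions: 35.

35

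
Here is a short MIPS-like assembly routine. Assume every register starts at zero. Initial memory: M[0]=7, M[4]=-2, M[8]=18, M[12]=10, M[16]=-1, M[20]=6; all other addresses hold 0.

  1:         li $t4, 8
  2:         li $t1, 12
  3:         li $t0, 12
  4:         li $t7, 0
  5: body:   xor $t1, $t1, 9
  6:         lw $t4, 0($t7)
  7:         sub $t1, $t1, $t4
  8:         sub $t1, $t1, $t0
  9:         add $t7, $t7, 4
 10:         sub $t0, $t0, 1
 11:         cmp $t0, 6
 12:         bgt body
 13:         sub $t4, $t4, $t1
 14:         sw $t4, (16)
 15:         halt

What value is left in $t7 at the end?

after li $t4, 8: $t4=8
after li $t1, 12: $t1=12
after li $t0, 12: $t0=12
after li $t7, 0: $t7=0
after xor $t1, $t1, 9: $t1=12^9=5
after lw $t4, 0($t7): $t4=M[0]=7
after sub $t1, $t1, $t4: $t1=5-7=-2
after sub $t1, $t1, $t0: $t1=(-2)-12=-14
after add $t7, $t7, 4: $t7=0+4=4
after sub $t0, $t0, 1: $t0=12-1=11
cmp $t0, 6  (cmp 11,6)
bgt body: taken
after xor $t1, $t1, 9: $t1=(-14)^9=-5
after lw $t4, 0($t7): $t4=M[4]=-2
after sub $t1, $t1, $t4: $t1=(-5)-(-2)=-3
after sub $t1, $t1, $t0: $t1=(-3)-11=-14
after add $t7, $t7, 4: $t7=4+4=8
after sub $t0, $t0, 1: $t0=11-1=10
cmp $t0, 6  (cmp 10,6)
bgt body: taken
after xor $t1, $t1, 9: $t1=(-14)^9=-5
after lw $t4, 0($t7): $t4=M[8]=18
after sub $t1, $t1, $t4: $t1=(-5)-18=-23
after sub $t1, $t1, $t0: $t1=(-23)-10=-33
after add $t7, $t7, 4: $t7=8+4=12
after sub $t0, $t0, 1: $t0=10-1=9
cmp $t0, 6  (cmp 9,6)
bgt body: taken
after xor $t1, $t1, 9: $t1=(-33)^9=-42
after lw $t4, 0($t7): $t4=M[12]=10
after sub $t1, $t1, $t4: $t1=(-42)-10=-52
after sub $t1, $t1, $t0: $t1=(-52)-9=-61
after add $t7, $t7, 4: $t7=12+4=16
after sub $t0, $t0, 1: $t0=9-1=8
cmp $t0, 6  (cmp 8,6)
bgt body: taken
after xor $t1, $t1, 9: $t1=(-61)^9=-54
after lw $t4, 0($t7): $t4=M[16]=-1
after sub $t1, $t1, $t4: $t1=(-54)-(-1)=-53
after sub $t1, $t1, $t0: $t1=(-53)-8=-61
after add $t7, $t7, 4: $t7=16+4=20
after sub $t0, $t0, 1: $t0=8-1=7
cmp $t0, 6  (cmp 7,6)
bgt body: taken
after xor $t1, $t1, 9: $t1=(-61)^9=-54
after lw $t4, 0($t7): $t4=M[20]=6
after sub $t1, $t1, $t4: $t1=(-54)-6=-60
after sub $t1, $t1, $t0: $t1=(-60)-7=-67
after add $t7, $t7, 4: $t7=20+4=24
after sub $t0, $t0, 1: $t0=7-1=6
cmp $t0, 6  (cmp 6,6)
bgt body: not taken
after sub $t4, $t4, $t1: $t4=6-(-67)=73
sw $t4, (16) → M[16]=73
halt.

24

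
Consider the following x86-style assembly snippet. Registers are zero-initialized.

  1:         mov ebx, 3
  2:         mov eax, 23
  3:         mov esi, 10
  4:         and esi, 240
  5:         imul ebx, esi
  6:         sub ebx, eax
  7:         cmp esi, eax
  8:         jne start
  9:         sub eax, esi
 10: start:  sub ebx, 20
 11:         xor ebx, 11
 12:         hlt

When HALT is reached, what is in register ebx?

ebx=3
eax=23
esi=10
esi=10&240=0
ebx=3*0=0
ebx=0-23=-23
cmp esi, eax  (cmp 0,23)
jne start: taken
ebx=(-23)-20=-43
ebx=(-43)^11=-34
halt.

-34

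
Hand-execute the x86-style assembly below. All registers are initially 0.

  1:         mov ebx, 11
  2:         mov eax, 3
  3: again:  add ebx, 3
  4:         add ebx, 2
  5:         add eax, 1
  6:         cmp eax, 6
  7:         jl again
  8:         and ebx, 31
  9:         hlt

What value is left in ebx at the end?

26

ebx=11
eax=3
ebx=11+3=14
ebx=14+2=16
eax=3+1=4
cmp eax, 6  (cmp 4,6)
jl again: taken
ebx=16+3=19
ebx=19+2=21
eax=4+1=5
cmp eax, 6  (cmp 5,6)
jl again: taken
ebx=21+3=24
ebx=24+2=26
eax=5+1=6
cmp eax, 6  (cmp 6,6)
jl again: not taken
ebx=26&31=26
halt.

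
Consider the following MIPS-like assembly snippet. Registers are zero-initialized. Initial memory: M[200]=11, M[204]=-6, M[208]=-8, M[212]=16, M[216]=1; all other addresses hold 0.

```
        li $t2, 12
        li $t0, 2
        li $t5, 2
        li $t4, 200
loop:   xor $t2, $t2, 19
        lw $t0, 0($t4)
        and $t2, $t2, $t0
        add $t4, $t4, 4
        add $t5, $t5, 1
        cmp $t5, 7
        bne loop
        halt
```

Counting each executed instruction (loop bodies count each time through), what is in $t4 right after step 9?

204

li $t2, 12 → $t2=12
li $t0, 2 → $t0=2
li $t5, 2 → $t5=2
li $t4, 200 → $t4=200
xor $t2, $t2, 19 → $t2=12^19=31
lw $t0, 0($t4) → $t0=M[200]=11
and $t2, $t2, $t0 → $t2=31&11=11
add $t4, $t4, 4 → $t4=200+4=204
add $t5, $t5, 1 → $t5=2+1=3
After step 9: $t4 = 204.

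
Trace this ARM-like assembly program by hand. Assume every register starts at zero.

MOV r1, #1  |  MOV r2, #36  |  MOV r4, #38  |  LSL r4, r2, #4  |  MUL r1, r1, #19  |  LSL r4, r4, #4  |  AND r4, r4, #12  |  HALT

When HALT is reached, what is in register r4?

r1=1
r2=36
r4=38
r4=36<<4=576
r1=1*19=19
r4=576<<4=9216
r4=9216&12=0
halt.

0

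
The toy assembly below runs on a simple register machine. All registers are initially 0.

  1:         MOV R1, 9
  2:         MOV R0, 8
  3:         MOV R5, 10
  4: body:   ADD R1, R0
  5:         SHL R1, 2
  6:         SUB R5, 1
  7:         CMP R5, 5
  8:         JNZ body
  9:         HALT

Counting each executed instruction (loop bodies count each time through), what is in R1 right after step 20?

5024

MOV R1, 9 → R1=9
MOV R0, 8 → R0=8
MOV R5, 10 → R5=10
ADD R1, R0 → R1=9+8=17
SHL R1, 2 → R1=17<<2=68
SUB R5, 1 → R5=10-1=9
CMP R5, 5  (cmp 9,5)
JNZ body: taken
ADD R1, R0 → R1=68+8=76
SHL R1, 2 → R1=76<<2=304
SUB R5, 1 → R5=9-1=8
CMP R5, 5  (cmp 8,5)
JNZ body: taken
ADD R1, R0 → R1=304+8=312
SHL R1, 2 → R1=312<<2=1248
SUB R5, 1 → R5=8-1=7
CMP R5, 5  (cmp 7,5)
JNZ body: taken
ADD R1, R0 → R1=1248+8=1256
SHL R1, 2 → R1=1256<<2=5024
After step 20: R1 = 5024.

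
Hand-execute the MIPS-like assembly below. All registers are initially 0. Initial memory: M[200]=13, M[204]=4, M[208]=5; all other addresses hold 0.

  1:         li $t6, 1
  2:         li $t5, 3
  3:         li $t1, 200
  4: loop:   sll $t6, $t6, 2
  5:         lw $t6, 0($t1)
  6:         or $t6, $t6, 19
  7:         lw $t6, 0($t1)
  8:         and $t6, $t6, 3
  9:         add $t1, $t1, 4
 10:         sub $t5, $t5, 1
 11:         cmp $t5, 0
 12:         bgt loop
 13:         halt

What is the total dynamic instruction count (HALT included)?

31

after li $t6, 1: $t6=1
after li $t5, 3: $t5=3
after li $t1, 200: $t1=200
after sll $t6, $t6, 2: $t6=1<<2=4
after lw $t6, 0($t1): $t6=M[200]=13
after or $t6, $t6, 19: $t6=13|19=31
after lw $t6, 0($t1): $t6=M[200]=13
after and $t6, $t6, 3: $t6=13&3=1
after add $t1, $t1, 4: $t1=200+4=204
after sub $t5, $t5, 1: $t5=3-1=2
cmp $t5, 0  (cmp 2,0)
bgt loop: taken
after sll $t6, $t6, 2: $t6=1<<2=4
after lw $t6, 0($t1): $t6=M[204]=4
after or $t6, $t6, 19: $t6=4|19=23
after lw $t6, 0($t1): $t6=M[204]=4
after and $t6, $t6, 3: $t6=4&3=0
after add $t1, $t1, 4: $t1=204+4=208
after sub $t5, $t5, 1: $t5=2-1=1
cmp $t5, 0  (cmp 1,0)
bgt loop: taken
after sll $t6, $t6, 2: $t6=0<<2=0
after lw $t6, 0($t1): $t6=M[208]=5
after or $t6, $t6, 19: $t6=5|19=23
after lw $t6, 0($t1): $t6=M[208]=5
after and $t6, $t6, 3: $t6=5&3=1
after add $t1, $t1, 4: $t1=208+4=212
after sub $t5, $t5, 1: $t5=1-1=0
cmp $t5, 0  (cmp 0,0)
bgt loop: not taken
halt.
Total executed instructions: 31.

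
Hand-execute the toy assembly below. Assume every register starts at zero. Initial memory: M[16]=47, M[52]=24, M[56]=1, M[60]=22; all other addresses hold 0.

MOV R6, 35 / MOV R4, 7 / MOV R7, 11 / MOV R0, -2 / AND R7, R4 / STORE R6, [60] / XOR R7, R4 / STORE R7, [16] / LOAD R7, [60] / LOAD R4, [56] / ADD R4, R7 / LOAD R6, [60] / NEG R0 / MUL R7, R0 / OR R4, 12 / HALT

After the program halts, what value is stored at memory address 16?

4

MOV R6, 35 → R6=35
MOV R4, 7 → R4=7
MOV R7, 11 → R7=11
MOV R0, -2 → R0=-2
AND R7, R4 → R7=11&7=3
STORE R6, [60] → M[60]=35
XOR R7, R4 → R7=3^7=4
STORE R7, [16] → M[16]=4
LOAD R7, [60] → R7=M[60]=35
LOAD R4, [56] → R4=M[56]=1
ADD R4, R7 → R4=1+35=36
LOAD R6, [60] → R6=M[60]=35
NEG R0 → R0=-(-2)=2
MUL R7, R0 → R7=35*2=70
OR R4, 12 → R4=36|12=44
halt.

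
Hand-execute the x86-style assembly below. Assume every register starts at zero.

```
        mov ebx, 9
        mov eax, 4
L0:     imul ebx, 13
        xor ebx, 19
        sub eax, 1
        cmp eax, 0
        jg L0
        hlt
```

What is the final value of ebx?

after mov ebx, 9: ebx=9
after mov eax, 4: eax=4
after imul ebx, 13: ebx=9*13=117
after xor ebx, 19: ebx=117^19=102
after sub eax, 1: eax=4-1=3
cmp eax, 0  (cmp 3,0)
jg L0: taken
after imul ebx, 13: ebx=102*13=1326
after xor ebx, 19: ebx=1326^19=1341
after sub eax, 1: eax=3-1=2
cmp eax, 0  (cmp 2,0)
jg L0: taken
after imul ebx, 13: ebx=1341*13=17433
after xor ebx, 19: ebx=17433^19=17418
after sub eax, 1: eax=2-1=1
cmp eax, 0  (cmp 1,0)
jg L0: taken
after imul ebx, 13: ebx=17418*13=226434
after xor ebx, 19: ebx=226434^19=226449
after sub eax, 1: eax=1-1=0
cmp eax, 0  (cmp 0,0)
jg L0: not taken
halt.

226449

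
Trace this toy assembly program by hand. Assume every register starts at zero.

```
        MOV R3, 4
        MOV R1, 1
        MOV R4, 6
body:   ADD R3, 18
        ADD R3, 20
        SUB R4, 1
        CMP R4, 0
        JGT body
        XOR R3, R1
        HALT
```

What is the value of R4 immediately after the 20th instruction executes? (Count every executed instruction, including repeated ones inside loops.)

R3=4
R1=1
R4=6
R3=4+18=22
R3=22+20=42
R4=6-1=5
CMP R4, 0  (cmp 5,0)
JGT body: taken
R3=42+18=60
R3=60+20=80
R4=5-1=4
CMP R4, 0  (cmp 4,0)
JGT body: taken
R3=80+18=98
R3=98+20=118
R4=4-1=3
CMP R4, 0  (cmp 3,0)
JGT body: taken
R3=118+18=136
R3=136+20=156
After step 20: R4 = 3.

3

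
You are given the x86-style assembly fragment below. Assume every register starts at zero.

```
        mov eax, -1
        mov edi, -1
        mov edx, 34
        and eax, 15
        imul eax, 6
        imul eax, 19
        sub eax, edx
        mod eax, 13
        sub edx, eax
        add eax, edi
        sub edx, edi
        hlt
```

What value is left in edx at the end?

mov eax, -1 → eax=-1
mov edi, -1 → edi=-1
mov edx, 34 → edx=34
and eax, 15 → eax=(-1)&15=15
imul eax, 6 → eax=15*6=90
imul eax, 19 → eax=90*19=1710
sub eax, edx → eax=1710-34=1676
mod eax, 13 → eax=1676%13=12
sub edx, eax → edx=34-12=22
add eax, edi → eax=12+(-1)=11
sub edx, edi → edx=22-(-1)=23
halt.

23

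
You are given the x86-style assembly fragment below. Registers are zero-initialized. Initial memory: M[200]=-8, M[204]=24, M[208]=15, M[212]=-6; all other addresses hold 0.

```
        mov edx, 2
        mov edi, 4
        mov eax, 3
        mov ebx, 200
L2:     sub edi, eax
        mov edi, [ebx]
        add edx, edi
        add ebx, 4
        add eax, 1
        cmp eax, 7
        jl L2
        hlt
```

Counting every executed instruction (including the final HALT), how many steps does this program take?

mov edx, 2 → edx=2
mov edi, 4 → edi=4
mov eax, 3 → eax=3
mov ebx, 200 → ebx=200
sub edi, eax → edi=4-3=1
mov edi, [ebx] → edi=M[200]=-8
add edx, edi → edx=2+(-8)=-6
add ebx, 4 → ebx=200+4=204
add eax, 1 → eax=3+1=4
cmp eax, 7  (cmp 4,7)
jl L2: taken
sub edi, eax → edi=(-8)-4=-12
mov edi, [ebx] → edi=M[204]=24
add edx, edi → edx=(-6)+24=18
add ebx, 4 → ebx=204+4=208
add eax, 1 → eax=4+1=5
cmp eax, 7  (cmp 5,7)
jl L2: taken
sub edi, eax → edi=24-5=19
mov edi, [ebx] → edi=M[208]=15
add edx, edi → edx=18+15=33
add ebx, 4 → ebx=208+4=212
add eax, 1 → eax=5+1=6
cmp eax, 7  (cmp 6,7)
jl L2: taken
sub edi, eax → edi=15-6=9
mov edi, [ebx] → edi=M[212]=-6
add edx, edi → edx=33+(-6)=27
add ebx, 4 → ebx=212+4=216
add eax, 1 → eax=6+1=7
cmp eax, 7  (cmp 7,7)
jl L2: not taken
halt.
Total executed instructions: 33.

33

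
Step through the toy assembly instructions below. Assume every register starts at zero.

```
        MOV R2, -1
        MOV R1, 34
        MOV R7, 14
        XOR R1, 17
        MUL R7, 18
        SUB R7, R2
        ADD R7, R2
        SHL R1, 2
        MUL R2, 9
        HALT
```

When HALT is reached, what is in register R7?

after MOV R2, -1: R2=-1
after MOV R1, 34: R1=34
after MOV R7, 14: R7=14
after XOR R1, 17: R1=34^17=51
after MUL R7, 18: R7=14*18=252
after SUB R7, R2: R7=252-(-1)=253
after ADD R7, R2: R7=253+(-1)=252
after SHL R1, 2: R1=51<<2=204
after MUL R2, 9: R2=(-1)*9=-9
halt.

252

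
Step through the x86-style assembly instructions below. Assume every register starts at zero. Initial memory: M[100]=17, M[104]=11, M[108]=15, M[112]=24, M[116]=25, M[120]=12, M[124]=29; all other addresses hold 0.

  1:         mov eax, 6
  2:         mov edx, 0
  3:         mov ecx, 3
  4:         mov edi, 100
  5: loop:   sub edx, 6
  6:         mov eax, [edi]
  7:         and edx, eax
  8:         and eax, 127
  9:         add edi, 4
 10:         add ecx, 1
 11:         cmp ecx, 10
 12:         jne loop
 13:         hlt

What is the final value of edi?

128

after mov eax, 6: eax=6
after mov edx, 0: edx=0
after mov ecx, 3: ecx=3
after mov edi, 100: edi=100
after sub edx, 6: edx=0-6=-6
after mov eax, [edi]: eax=M[100]=17
after and edx, eax: edx=(-6)&17=16
after and eax, 127: eax=17&127=17
after add edi, 4: edi=100+4=104
after add ecx, 1: ecx=3+1=4
cmp ecx, 10  (cmp 4,10)
jne loop: taken
after sub edx, 6: edx=16-6=10
after mov eax, [edi]: eax=M[104]=11
after and edx, eax: edx=10&11=10
after and eax, 127: eax=11&127=11
after add edi, 4: edi=104+4=108
after add ecx, 1: ecx=4+1=5
cmp ecx, 10  (cmp 5,10)
jne loop: taken
after sub edx, 6: edx=10-6=4
after mov eax, [edi]: eax=M[108]=15
after and edx, eax: edx=4&15=4
after and eax, 127: eax=15&127=15
after add edi, 4: edi=108+4=112
after add ecx, 1: ecx=5+1=6
cmp ecx, 10  (cmp 6,10)
jne loop: taken
after sub edx, 6: edx=4-6=-2
after mov eax, [edi]: eax=M[112]=24
after and edx, eax: edx=(-2)&24=24
after and eax, 127: eax=24&127=24
after add edi, 4: edi=112+4=116
after add ecx, 1: ecx=6+1=7
cmp ecx, 10  (cmp 7,10)
jne loop: taken
after sub edx, 6: edx=24-6=18
after mov eax, [edi]: eax=M[116]=25
after and edx, eax: edx=18&25=16
after and eax, 127: eax=25&127=25
after add edi, 4: edi=116+4=120
after add ecx, 1: ecx=7+1=8
cmp ecx, 10  (cmp 8,10)
jne loop: taken
after sub edx, 6: edx=16-6=10
after mov eax, [edi]: eax=M[120]=12
after and edx, eax: edx=10&12=8
after and eax, 127: eax=12&127=12
after add edi, 4: edi=120+4=124
after add ecx, 1: ecx=8+1=9
cmp ecx, 10  (cmp 9,10)
jne loop: taken
after sub edx, 6: edx=8-6=2
after mov eax, [edi]: eax=M[124]=29
after and edx, eax: edx=2&29=0
after and eax, 127: eax=29&127=29
after add edi, 4: edi=124+4=128
after add ecx, 1: ecx=9+1=10
cmp ecx, 10  (cmp 10,10)
jne loop: not taken
halt.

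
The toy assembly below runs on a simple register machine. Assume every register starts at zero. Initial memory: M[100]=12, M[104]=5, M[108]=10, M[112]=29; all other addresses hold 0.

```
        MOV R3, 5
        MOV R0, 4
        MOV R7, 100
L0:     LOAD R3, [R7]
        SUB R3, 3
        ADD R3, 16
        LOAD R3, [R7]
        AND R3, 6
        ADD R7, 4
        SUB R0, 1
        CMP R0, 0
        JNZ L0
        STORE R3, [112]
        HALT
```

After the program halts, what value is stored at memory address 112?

R3=5
R0=4
R7=100
R3=M[100]=12
R3=12-3=9
R3=9+16=25
R3=M[100]=12
R3=12&6=4
R7=100+4=104
R0=4-1=3
CMP R0, 0  (cmp 3,0)
JNZ L0: taken
R3=M[104]=5
R3=5-3=2
R3=2+16=18
R3=M[104]=5
R3=5&6=4
R7=104+4=108
R0=3-1=2
CMP R0, 0  (cmp 2,0)
JNZ L0: taken
R3=M[108]=10
R3=10-3=7
R3=7+16=23
R3=M[108]=10
R3=10&6=2
R7=108+4=112
R0=2-1=1
CMP R0, 0  (cmp 1,0)
JNZ L0: taken
R3=M[112]=29
R3=29-3=26
R3=26+16=42
R3=M[112]=29
R3=29&6=4
R7=112+4=116
R0=1-1=0
CMP R0, 0  (cmp 0,0)
JNZ L0: not taken
STORE R3, [112] → M[112]=4
halt.

4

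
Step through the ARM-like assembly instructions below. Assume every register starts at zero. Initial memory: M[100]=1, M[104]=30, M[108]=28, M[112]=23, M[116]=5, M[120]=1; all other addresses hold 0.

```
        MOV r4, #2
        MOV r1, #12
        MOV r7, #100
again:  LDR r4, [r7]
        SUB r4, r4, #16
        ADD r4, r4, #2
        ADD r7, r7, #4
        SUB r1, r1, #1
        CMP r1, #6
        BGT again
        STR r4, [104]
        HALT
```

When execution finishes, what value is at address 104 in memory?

MOV r4, #2 → r4=2
MOV r1, #12 → r1=12
MOV r7, #100 → r7=100
LDR r4, [r7] → r4=M[100]=1
SUB r4, r4, #16 → r4=1-16=-15
ADD r4, r4, #2 → r4=(-15)+2=-13
ADD r7, r7, #4 → r7=100+4=104
SUB r1, r1, #1 → r1=12-1=11
CMP r1, #6  (cmp 11,6)
BGT again: taken
LDR r4, [r7] → r4=M[104]=30
SUB r4, r4, #16 → r4=30-16=14
ADD r4, r4, #2 → r4=14+2=16
ADD r7, r7, #4 → r7=104+4=108
SUB r1, r1, #1 → r1=11-1=10
CMP r1, #6  (cmp 10,6)
BGT again: taken
LDR r4, [r7] → r4=M[108]=28
SUB r4, r4, #16 → r4=28-16=12
ADD r4, r4, #2 → r4=12+2=14
ADD r7, r7, #4 → r7=108+4=112
SUB r1, r1, #1 → r1=10-1=9
CMP r1, #6  (cmp 9,6)
BGT again: taken
LDR r4, [r7] → r4=M[112]=23
SUB r4, r4, #16 → r4=23-16=7
ADD r4, r4, #2 → r4=7+2=9
ADD r7, r7, #4 → r7=112+4=116
SUB r1, r1, #1 → r1=9-1=8
CMP r1, #6  (cmp 8,6)
BGT again: taken
LDR r4, [r7] → r4=M[116]=5
SUB r4, r4, #16 → r4=5-16=-11
ADD r4, r4, #2 → r4=(-11)+2=-9
ADD r7, r7, #4 → r7=116+4=120
SUB r1, r1, #1 → r1=8-1=7
CMP r1, #6  (cmp 7,6)
BGT again: taken
LDR r4, [r7] → r4=M[120]=1
SUB r4, r4, #16 → r4=1-16=-15
ADD r4, r4, #2 → r4=(-15)+2=-13
ADD r7, r7, #4 → r7=120+4=124
SUB r1, r1, #1 → r1=7-1=6
CMP r1, #6  (cmp 6,6)
BGT again: not taken
STR r4, [104] → M[104]=-13
halt.

-13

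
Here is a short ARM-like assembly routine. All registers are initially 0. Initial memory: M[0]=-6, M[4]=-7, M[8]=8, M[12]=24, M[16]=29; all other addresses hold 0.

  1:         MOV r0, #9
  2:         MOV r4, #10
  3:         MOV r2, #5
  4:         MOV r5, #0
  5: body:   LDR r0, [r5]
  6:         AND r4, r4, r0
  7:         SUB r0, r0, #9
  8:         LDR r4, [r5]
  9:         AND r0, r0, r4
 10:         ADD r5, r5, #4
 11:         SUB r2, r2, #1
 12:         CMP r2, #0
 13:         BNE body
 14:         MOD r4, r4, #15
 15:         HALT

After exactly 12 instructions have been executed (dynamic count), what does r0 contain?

MOV r0, #9 → r0=9
MOV r4, #10 → r4=10
MOV r2, #5 → r2=5
MOV r5, #0 → r5=0
LDR r0, [r5] → r0=M[0]=-6
AND r4, r4, r0 → r4=10&(-6)=10
SUB r0, r0, #9 → r0=(-6)-9=-15
LDR r4, [r5] → r4=M[0]=-6
AND r0, r0, r4 → r0=(-15)&(-6)=-16
ADD r5, r5, #4 → r5=0+4=4
SUB r2, r2, #1 → r2=5-1=4
CMP r2, #0  (cmp 4,0)
After step 12: r0 = -16.

-16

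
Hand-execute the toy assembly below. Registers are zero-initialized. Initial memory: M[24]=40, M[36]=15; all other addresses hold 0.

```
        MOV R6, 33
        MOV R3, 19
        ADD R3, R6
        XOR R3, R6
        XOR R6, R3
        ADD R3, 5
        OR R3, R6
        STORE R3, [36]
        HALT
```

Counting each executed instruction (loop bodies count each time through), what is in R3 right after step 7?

R6=33
R3=19
R3=19+33=52
R3=52^33=21
R6=33^21=52
R3=21+5=26
R3=26|52=62
After step 7: R3 = 62.

62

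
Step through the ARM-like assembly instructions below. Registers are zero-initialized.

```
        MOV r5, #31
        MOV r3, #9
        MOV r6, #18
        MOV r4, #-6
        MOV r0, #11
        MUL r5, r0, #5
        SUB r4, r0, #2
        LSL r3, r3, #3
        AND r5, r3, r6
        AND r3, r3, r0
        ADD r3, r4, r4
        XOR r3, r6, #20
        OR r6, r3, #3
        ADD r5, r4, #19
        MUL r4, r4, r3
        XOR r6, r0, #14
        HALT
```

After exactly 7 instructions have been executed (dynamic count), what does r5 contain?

MOV r5, #31 → r5=31
MOV r3, #9 → r3=9
MOV r6, #18 → r6=18
MOV r4, #-6 → r4=-6
MOV r0, #11 → r0=11
MUL r5, r0, #5 → r5=11*5=55
SUB r4, r0, #2 → r4=11-2=9
After step 7: r5 = 55.

55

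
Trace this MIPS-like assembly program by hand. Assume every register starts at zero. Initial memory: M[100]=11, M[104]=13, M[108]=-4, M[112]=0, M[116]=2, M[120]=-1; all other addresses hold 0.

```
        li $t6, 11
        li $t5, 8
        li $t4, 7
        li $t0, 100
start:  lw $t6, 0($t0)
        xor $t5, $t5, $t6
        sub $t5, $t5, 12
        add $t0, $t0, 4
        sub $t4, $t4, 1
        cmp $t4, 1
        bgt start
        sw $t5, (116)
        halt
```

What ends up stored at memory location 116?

7

after li $t6, 11: $t6=11
after li $t5, 8: $t5=8
after li $t4, 7: $t4=7
after li $t0, 100: $t0=100
after lw $t6, 0($t0): $t6=M[100]=11
after xor $t5, $t5, $t6: $t5=8^11=3
after sub $t5, $t5, 12: $t5=3-12=-9
after add $t0, $t0, 4: $t0=100+4=104
after sub $t4, $t4, 1: $t4=7-1=6
cmp $t4, 1  (cmp 6,1)
bgt start: taken
after lw $t6, 0($t0): $t6=M[104]=13
after xor $t5, $t5, $t6: $t5=(-9)^13=-6
after sub $t5, $t5, 12: $t5=(-6)-12=-18
after add $t0, $t0, 4: $t0=104+4=108
after sub $t4, $t4, 1: $t4=6-1=5
cmp $t4, 1  (cmp 5,1)
bgt start: taken
after lw $t6, 0($t0): $t6=M[108]=-4
after xor $t5, $t5, $t6: $t5=(-18)^(-4)=18
after sub $t5, $t5, 12: $t5=18-12=6
after add $t0, $t0, 4: $t0=108+4=112
after sub $t4, $t4, 1: $t4=5-1=4
cmp $t4, 1  (cmp 4,1)
bgt start: taken
after lw $t6, 0($t0): $t6=M[112]=0
after xor $t5, $t5, $t6: $t5=6^0=6
after sub $t5, $t5, 12: $t5=6-12=-6
after add $t0, $t0, 4: $t0=112+4=116
after sub $t4, $t4, 1: $t4=4-1=3
cmp $t4, 1  (cmp 3,1)
bgt start: taken
after lw $t6, 0($t0): $t6=M[116]=2
after xor $t5, $t5, $t6: $t5=(-6)^2=-8
after sub $t5, $t5, 12: $t5=(-8)-12=-20
after add $t0, $t0, 4: $t0=116+4=120
after sub $t4, $t4, 1: $t4=3-1=2
cmp $t4, 1  (cmp 2,1)
bgt start: taken
after lw $t6, 0($t0): $t6=M[120]=-1
after xor $t5, $t5, $t6: $t5=(-20)^(-1)=19
after sub $t5, $t5, 12: $t5=19-12=7
after add $t0, $t0, 4: $t0=120+4=124
after sub $t4, $t4, 1: $t4=2-1=1
cmp $t4, 1  (cmp 1,1)
bgt start: not taken
sw $t5, (116) → M[116]=7
halt.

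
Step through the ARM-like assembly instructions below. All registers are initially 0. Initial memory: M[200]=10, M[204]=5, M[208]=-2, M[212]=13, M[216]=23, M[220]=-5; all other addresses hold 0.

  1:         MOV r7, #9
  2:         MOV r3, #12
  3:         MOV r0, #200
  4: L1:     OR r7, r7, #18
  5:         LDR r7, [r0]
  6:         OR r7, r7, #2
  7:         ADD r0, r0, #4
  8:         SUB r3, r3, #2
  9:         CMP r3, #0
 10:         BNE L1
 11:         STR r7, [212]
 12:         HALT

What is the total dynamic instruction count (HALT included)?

47

MOV r7, #9 → r7=9
MOV r3, #12 → r3=12
MOV r0, #200 → r0=200
OR r7, r7, #18 → r7=9|18=27
LDR r7, [r0] → r7=M[200]=10
OR r7, r7, #2 → r7=10|2=10
ADD r0, r0, #4 → r0=200+4=204
SUB r3, r3, #2 → r3=12-2=10
CMP r3, #0  (cmp 10,0)
BNE L1: taken
OR r7, r7, #18 → r7=10|18=26
LDR r7, [r0] → r7=M[204]=5
OR r7, r7, #2 → r7=5|2=7
ADD r0, r0, #4 → r0=204+4=208
SUB r3, r3, #2 → r3=10-2=8
CMP r3, #0  (cmp 8,0)
BNE L1: taken
OR r7, r7, #18 → r7=7|18=23
LDR r7, [r0] → r7=M[208]=-2
OR r7, r7, #2 → r7=(-2)|2=-2
ADD r0, r0, #4 → r0=208+4=212
SUB r3, r3, #2 → r3=8-2=6
CMP r3, #0  (cmp 6,0)
BNE L1: taken
OR r7, r7, #18 → r7=(-2)|18=-2
LDR r7, [r0] → r7=M[212]=13
OR r7, r7, #2 → r7=13|2=15
ADD r0, r0, #4 → r0=212+4=216
SUB r3, r3, #2 → r3=6-2=4
CMP r3, #0  (cmp 4,0)
BNE L1: taken
OR r7, r7, #18 → r7=15|18=31
LDR r7, [r0] → r7=M[216]=23
OR r7, r7, #2 → r7=23|2=23
ADD r0, r0, #4 → r0=216+4=220
SUB r3, r3, #2 → r3=4-2=2
CMP r3, #0  (cmp 2,0)
BNE L1: taken
OR r7, r7, #18 → r7=23|18=23
LDR r7, [r0] → r7=M[220]=-5
OR r7, r7, #2 → r7=(-5)|2=-5
ADD r0, r0, #4 → r0=220+4=224
SUB r3, r3, #2 → r3=2-2=0
CMP r3, #0  (cmp 0,0)
BNE L1: not taken
STR r7, [212] → M[212]=-5
halt.
Total executed instructions: 47.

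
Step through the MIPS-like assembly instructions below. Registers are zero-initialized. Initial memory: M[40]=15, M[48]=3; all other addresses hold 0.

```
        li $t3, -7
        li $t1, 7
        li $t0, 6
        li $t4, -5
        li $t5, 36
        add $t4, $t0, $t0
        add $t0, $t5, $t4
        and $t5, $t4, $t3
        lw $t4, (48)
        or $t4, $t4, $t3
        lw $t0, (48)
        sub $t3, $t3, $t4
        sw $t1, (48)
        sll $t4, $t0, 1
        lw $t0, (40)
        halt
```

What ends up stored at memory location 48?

after li $t3, -7: $t3=-7
after li $t1, 7: $t1=7
after li $t0, 6: $t0=6
after li $t4, -5: $t4=-5
after li $t5, 36: $t5=36
after add $t4, $t0, $t0: $t4=6+6=12
after add $t0, $t5, $t4: $t0=36+12=48
after and $t5, $t4, $t3: $t5=12&(-7)=8
after lw $t4, (48): $t4=M[48]=3
after or $t4, $t4, $t3: $t4=3|(-7)=-5
after lw $t0, (48): $t0=M[48]=3
after sub $t3, $t3, $t4: $t3=(-7)-(-5)=-2
sw $t1, (48) → M[48]=7
after sll $t4, $t0, 1: $t4=3<<1=6
after lw $t0, (40): $t0=M[40]=15
halt.

7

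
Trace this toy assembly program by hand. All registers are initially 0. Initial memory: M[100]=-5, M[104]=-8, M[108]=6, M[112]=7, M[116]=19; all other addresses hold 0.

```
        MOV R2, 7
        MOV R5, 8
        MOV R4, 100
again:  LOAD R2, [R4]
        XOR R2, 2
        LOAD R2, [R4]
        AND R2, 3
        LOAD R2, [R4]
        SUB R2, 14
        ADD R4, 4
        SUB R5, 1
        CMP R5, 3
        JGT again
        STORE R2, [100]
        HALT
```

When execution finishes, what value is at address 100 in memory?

after MOV R2, 7: R2=7
after MOV R5, 8: R5=8
after MOV R4, 100: R4=100
after LOAD R2, [R4]: R2=M[100]=-5
after XOR R2, 2: R2=(-5)^2=-7
after LOAD R2, [R4]: R2=M[100]=-5
after AND R2, 3: R2=(-5)&3=3
after LOAD R2, [R4]: R2=M[100]=-5
after SUB R2, 14: R2=(-5)-14=-19
after ADD R4, 4: R4=100+4=104
after SUB R5, 1: R5=8-1=7
CMP R5, 3  (cmp 7,3)
JGT again: taken
after LOAD R2, [R4]: R2=M[104]=-8
after XOR R2, 2: R2=(-8)^2=-6
after LOAD R2, [R4]: R2=M[104]=-8
after AND R2, 3: R2=(-8)&3=0
after LOAD R2, [R4]: R2=M[104]=-8
after SUB R2, 14: R2=(-8)-14=-22
after ADD R4, 4: R4=104+4=108
after SUB R5, 1: R5=7-1=6
CMP R5, 3  (cmp 6,3)
JGT again: taken
after LOAD R2, [R4]: R2=M[108]=6
after XOR R2, 2: R2=6^2=4
after LOAD R2, [R4]: R2=M[108]=6
after AND R2, 3: R2=6&3=2
after LOAD R2, [R4]: R2=M[108]=6
after SUB R2, 14: R2=6-14=-8
after ADD R4, 4: R4=108+4=112
after SUB R5, 1: R5=6-1=5
CMP R5, 3  (cmp 5,3)
JGT again: taken
after LOAD R2, [R4]: R2=M[112]=7
after XOR R2, 2: R2=7^2=5
after LOAD R2, [R4]: R2=M[112]=7
after AND R2, 3: R2=7&3=3
after LOAD R2, [R4]: R2=M[112]=7
after SUB R2, 14: R2=7-14=-7
after ADD R4, 4: R4=112+4=116
after SUB R5, 1: R5=5-1=4
CMP R5, 3  (cmp 4,3)
JGT again: taken
after LOAD R2, [R4]: R2=M[116]=19
after XOR R2, 2: R2=19^2=17
after LOAD R2, [R4]: R2=M[116]=19
after AND R2, 3: R2=19&3=3
after LOAD R2, [R4]: R2=M[116]=19
after SUB R2, 14: R2=19-14=5
after ADD R4, 4: R4=116+4=120
after SUB R5, 1: R5=4-1=3
CMP R5, 3  (cmp 3,3)
JGT again: not taken
STORE R2, [100] → M[100]=5
halt.

5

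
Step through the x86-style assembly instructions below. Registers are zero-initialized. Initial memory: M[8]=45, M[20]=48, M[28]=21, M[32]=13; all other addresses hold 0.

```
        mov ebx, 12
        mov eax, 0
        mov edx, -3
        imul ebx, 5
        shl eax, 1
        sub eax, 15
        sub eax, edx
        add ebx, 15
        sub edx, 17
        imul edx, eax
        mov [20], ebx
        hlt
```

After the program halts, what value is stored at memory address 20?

ebx=12
eax=0
edx=-3
ebx=12*5=60
eax=0<<1=0
eax=0-15=-15
eax=(-15)-(-3)=-12
ebx=60+15=75
edx=(-3)-17=-20
edx=(-20)*(-12)=240
mov [20], ebx → M[20]=75
halt.

75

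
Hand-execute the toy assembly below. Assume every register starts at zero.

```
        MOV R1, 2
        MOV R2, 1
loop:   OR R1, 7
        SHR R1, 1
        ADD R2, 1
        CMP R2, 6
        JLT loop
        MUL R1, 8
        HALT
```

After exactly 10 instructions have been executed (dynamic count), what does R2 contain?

3

R1=2
R2=1
R1=2|7=7
R1=7>>1=3
R2=1+1=2
CMP R2, 6  (cmp 2,6)
JLT loop: taken
R1=3|7=7
R1=7>>1=3
R2=2+1=3
After step 10: R2 = 3.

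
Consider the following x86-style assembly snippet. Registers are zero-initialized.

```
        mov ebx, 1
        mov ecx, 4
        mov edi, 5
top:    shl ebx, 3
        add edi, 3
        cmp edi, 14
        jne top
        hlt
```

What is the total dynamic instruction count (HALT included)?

mov ebx, 1 → ebx=1
mov ecx, 4 → ecx=4
mov edi, 5 → edi=5
shl ebx, 3 → ebx=1<<3=8
add edi, 3 → edi=5+3=8
cmp edi, 14  (cmp 8,14)
jne top: taken
shl ebx, 3 → ebx=8<<3=64
add edi, 3 → edi=8+3=11
cmp edi, 14  (cmp 11,14)
jne top: taken
shl ebx, 3 → ebx=64<<3=512
add edi, 3 → edi=11+3=14
cmp edi, 14  (cmp 14,14)
jne top: not taken
halt.
Total executed instructions: 16.

16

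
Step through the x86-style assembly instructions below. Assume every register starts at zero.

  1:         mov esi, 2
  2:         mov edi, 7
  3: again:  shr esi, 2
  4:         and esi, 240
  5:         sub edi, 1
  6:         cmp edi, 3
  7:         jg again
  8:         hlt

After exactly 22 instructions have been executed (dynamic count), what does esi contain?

esi=2
edi=7
esi=2>>2=0
esi=0&240=0
edi=7-1=6
cmp edi, 3  (cmp 6,3)
jg again: taken
esi=0>>2=0
esi=0&240=0
edi=6-1=5
cmp edi, 3  (cmp 5,3)
jg again: taken
esi=0>>2=0
esi=0&240=0
edi=5-1=4
cmp edi, 3  (cmp 4,3)
jg again: taken
esi=0>>2=0
esi=0&240=0
edi=4-1=3
cmp edi, 3  (cmp 3,3)
jg again: not taken
After step 22: esi = 0.

0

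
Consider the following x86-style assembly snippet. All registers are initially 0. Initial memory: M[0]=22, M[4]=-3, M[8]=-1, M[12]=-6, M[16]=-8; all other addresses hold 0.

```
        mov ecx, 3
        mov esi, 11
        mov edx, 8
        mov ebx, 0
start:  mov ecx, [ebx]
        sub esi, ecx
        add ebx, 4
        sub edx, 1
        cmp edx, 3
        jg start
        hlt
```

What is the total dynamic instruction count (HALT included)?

mov ecx, 3 → ecx=3
mov esi, 11 → esi=11
mov edx, 8 → edx=8
mov ebx, 0 → ebx=0
mov ecx, [ebx] → ecx=M[0]=22
sub esi, ecx → esi=11-22=-11
add ebx, 4 → ebx=0+4=4
sub edx, 1 → edx=8-1=7
cmp edx, 3  (cmp 7,3)
jg start: taken
mov ecx, [ebx] → ecx=M[4]=-3
sub esi, ecx → esi=(-11)-(-3)=-8
add ebx, 4 → ebx=4+4=8
sub edx, 1 → edx=7-1=6
cmp edx, 3  (cmp 6,3)
jg start: taken
mov ecx, [ebx] → ecx=M[8]=-1
sub esi, ecx → esi=(-8)-(-1)=-7
add ebx, 4 → ebx=8+4=12
sub edx, 1 → edx=6-1=5
cmp edx, 3  (cmp 5,3)
jg start: taken
mov ecx, [ebx] → ecx=M[12]=-6
sub esi, ecx → esi=(-7)-(-6)=-1
add ebx, 4 → ebx=12+4=16
sub edx, 1 → edx=5-1=4
cmp edx, 3  (cmp 4,3)
jg start: taken
mov ecx, [ebx] → ecx=M[16]=-8
sub esi, ecx → esi=(-1)-(-8)=7
add ebx, 4 → ebx=16+4=20
sub edx, 1 → edx=4-1=3
cmp edx, 3  (cmp 3,3)
jg start: not taken
halt.
Total executed instructions: 35.

35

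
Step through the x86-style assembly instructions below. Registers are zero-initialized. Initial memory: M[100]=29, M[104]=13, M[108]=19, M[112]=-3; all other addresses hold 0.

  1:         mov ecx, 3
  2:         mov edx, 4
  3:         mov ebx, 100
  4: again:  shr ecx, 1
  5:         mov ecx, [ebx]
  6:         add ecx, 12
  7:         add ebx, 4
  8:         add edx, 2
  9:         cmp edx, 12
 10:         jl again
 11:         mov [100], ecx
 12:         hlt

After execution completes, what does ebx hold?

116

ecx=3
edx=4
ebx=100
ecx=3>>1=1
ecx=M[100]=29
ecx=29+12=41
ebx=100+4=104
edx=4+2=6
cmp edx, 12  (cmp 6,12)
jl again: taken
ecx=41>>1=20
ecx=M[104]=13
ecx=13+12=25
ebx=104+4=108
edx=6+2=8
cmp edx, 12  (cmp 8,12)
jl again: taken
ecx=25>>1=12
ecx=M[108]=19
ecx=19+12=31
ebx=108+4=112
edx=8+2=10
cmp edx, 12  (cmp 10,12)
jl again: taken
ecx=31>>1=15
ecx=M[112]=-3
ecx=(-3)+12=9
ebx=112+4=116
edx=10+2=12
cmp edx, 12  (cmp 12,12)
jl again: not taken
mov [100], ecx → M[100]=9
halt.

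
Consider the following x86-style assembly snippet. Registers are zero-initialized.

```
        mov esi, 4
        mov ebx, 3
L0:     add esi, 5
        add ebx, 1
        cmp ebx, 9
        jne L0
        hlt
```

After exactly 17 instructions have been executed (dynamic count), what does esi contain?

24

after mov esi, 4: esi=4
after mov ebx, 3: ebx=3
after add esi, 5: esi=4+5=9
after add ebx, 1: ebx=3+1=4
cmp ebx, 9  (cmp 4,9)
jne L0: taken
after add esi, 5: esi=9+5=14
after add ebx, 1: ebx=4+1=5
cmp ebx, 9  (cmp 5,9)
jne L0: taken
after add esi, 5: esi=14+5=19
after add ebx, 1: ebx=5+1=6
cmp ebx, 9  (cmp 6,9)
jne L0: taken
after add esi, 5: esi=19+5=24
after add ebx, 1: ebx=6+1=7
cmp ebx, 9  (cmp 7,9)
After step 17: esi = 24.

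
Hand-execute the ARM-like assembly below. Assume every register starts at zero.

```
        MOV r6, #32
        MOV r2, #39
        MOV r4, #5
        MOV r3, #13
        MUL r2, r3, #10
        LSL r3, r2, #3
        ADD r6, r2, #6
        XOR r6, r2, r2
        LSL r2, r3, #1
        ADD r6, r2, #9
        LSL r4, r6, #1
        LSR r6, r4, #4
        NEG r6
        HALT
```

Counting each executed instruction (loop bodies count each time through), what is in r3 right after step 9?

1040

MOV r6, #32 → r6=32
MOV r2, #39 → r2=39
MOV r4, #5 → r4=5
MOV r3, #13 → r3=13
MUL r2, r3, #10 → r2=13*10=130
LSL r3, r2, #3 → r3=130<<3=1040
ADD r6, r2, #6 → r6=130+6=136
XOR r6, r2, r2 → r6=130^130=0
LSL r2, r3, #1 → r2=1040<<1=2080
After step 9: r3 = 1040.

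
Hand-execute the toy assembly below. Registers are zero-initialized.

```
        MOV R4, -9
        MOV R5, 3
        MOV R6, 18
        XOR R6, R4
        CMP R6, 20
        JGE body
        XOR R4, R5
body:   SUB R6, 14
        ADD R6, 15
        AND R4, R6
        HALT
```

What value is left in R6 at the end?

-26

R4=-9
R5=3
R6=18
R6=18^(-9)=-27
CMP R6, 20  (cmp -27,20)
JGE body: not taken
R4=(-9)^3=-12
R6=(-27)-14=-41
R6=(-41)+15=-26
R4=(-12)&(-26)=-28
halt.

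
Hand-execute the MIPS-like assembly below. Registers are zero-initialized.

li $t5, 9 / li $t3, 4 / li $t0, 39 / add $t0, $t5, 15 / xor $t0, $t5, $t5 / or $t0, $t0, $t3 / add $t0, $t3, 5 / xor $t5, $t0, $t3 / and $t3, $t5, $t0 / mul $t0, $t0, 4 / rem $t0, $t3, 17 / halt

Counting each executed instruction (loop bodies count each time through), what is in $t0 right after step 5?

after li $t5, 9: $t5=9
after li $t3, 4: $t3=4
after li $t0, 39: $t0=39
after add $t0, $t5, 15: $t0=9+15=24
after xor $t0, $t5, $t5: $t0=9^9=0
After step 5: $t0 = 0.

0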